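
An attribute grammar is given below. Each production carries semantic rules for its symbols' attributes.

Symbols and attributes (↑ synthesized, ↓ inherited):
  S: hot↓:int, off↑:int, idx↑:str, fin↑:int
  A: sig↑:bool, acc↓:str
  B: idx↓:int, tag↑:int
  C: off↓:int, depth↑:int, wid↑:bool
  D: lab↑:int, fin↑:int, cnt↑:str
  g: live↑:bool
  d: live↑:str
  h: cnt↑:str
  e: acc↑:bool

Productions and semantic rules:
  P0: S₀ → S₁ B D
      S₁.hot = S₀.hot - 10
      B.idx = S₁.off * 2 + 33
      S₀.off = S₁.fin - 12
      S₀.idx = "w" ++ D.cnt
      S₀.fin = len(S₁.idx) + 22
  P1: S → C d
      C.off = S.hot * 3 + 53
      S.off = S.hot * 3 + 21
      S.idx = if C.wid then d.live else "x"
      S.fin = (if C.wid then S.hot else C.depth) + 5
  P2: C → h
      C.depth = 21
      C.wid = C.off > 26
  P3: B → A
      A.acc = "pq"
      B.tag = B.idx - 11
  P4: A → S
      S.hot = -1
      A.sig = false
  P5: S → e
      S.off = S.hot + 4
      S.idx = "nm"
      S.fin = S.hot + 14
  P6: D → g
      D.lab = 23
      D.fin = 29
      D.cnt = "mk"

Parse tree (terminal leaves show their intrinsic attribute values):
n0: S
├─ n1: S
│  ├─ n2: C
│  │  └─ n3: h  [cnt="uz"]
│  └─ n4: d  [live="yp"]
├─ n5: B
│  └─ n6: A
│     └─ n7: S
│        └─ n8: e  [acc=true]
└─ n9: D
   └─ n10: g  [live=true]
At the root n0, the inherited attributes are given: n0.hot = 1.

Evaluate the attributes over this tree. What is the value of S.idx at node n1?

1. n0.hot = 1  [given at root]
2. n1.hot = -9  [S₀.hot - 10]
3. n2.off = 26  [S.hot * 3 + 53]
4. n3.cnt = "uz"  [terminal]
5. n2.depth = 21  [21]
6. n2.wid = false  [C.off > 26]
7. n4.live = "yp"  [terminal]
8. n1.off = -6  [S.hot * 3 + 21]
9. n1.idx = "x"  [if C.wid then d.live else "x"]
10. n1.fin = 26  [(if C.wid then S.hot else C.depth) + 5]
11. n5.idx = 21  [S₁.off * 2 + 33]
12. n6.acc = "pq"  ["pq"]
13. n7.hot = -1  [-1]
14. n8.acc = true  [terminal]
15. n7.off = 3  [S.hot + 4]
16. n7.idx = "nm"  ["nm"]
17. n7.fin = 13  [S.hot + 14]
18. n6.sig = false  [false]
19. n5.tag = 10  [B.idx - 11]
20. n10.live = true  [terminal]
21. n9.lab = 23  [23]
22. n9.fin = 29  [29]
23. n9.cnt = "mk"  ["mk"]
24. n0.off = 14  [S₁.fin - 12]
25. n0.idx = "wmk"  ["w" ++ D.cnt]
26. n0.fin = 23  [len(S₁.idx) + 22]

"x"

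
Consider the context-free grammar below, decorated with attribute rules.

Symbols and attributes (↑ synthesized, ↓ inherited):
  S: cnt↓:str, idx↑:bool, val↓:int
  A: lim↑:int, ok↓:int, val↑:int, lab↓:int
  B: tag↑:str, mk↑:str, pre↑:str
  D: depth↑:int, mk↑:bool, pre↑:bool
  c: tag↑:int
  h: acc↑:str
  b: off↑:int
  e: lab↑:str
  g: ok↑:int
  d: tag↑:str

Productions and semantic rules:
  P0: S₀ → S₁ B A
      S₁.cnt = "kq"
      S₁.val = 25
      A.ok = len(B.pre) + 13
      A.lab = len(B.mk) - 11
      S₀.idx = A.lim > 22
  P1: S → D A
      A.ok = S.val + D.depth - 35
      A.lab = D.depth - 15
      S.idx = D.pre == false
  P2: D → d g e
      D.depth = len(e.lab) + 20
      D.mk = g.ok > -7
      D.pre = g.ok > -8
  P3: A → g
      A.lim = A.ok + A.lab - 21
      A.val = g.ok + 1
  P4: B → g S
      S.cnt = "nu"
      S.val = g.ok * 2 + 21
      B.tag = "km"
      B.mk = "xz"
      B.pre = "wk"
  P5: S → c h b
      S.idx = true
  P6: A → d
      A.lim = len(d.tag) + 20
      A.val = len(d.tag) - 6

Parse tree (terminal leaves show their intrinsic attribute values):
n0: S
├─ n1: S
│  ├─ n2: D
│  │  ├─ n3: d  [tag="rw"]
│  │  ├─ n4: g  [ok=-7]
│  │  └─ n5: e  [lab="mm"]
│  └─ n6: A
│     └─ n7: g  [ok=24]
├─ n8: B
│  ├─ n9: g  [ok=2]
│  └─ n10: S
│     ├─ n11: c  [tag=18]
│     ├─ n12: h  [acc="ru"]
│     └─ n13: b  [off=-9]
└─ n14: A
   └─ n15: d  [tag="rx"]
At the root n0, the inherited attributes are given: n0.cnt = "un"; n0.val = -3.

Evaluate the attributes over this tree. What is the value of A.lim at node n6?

-2

1. n0.cnt = "un"  [given at root]
2. n0.val = -3  [given at root]
3. n1.cnt = "kq"  ["kq"]
4. n1.val = 25  [25]
5. n3.tag = "rw"  [terminal]
6. n4.ok = -7  [terminal]
7. n5.lab = "mm"  [terminal]
8. n2.depth = 22  [len(e.lab) + 20]
9. n2.mk = false  [g.ok > -7]
10. n2.pre = true  [g.ok > -8]
11. n6.ok = 12  [S.val + D.depth - 35]
12. n6.lab = 7  [D.depth - 15]
13. n7.ok = 24  [terminal]
14. n6.lim = -2  [A.ok + A.lab - 21]
15. n6.val = 25  [g.ok + 1]
16. n1.idx = false  [D.pre == false]
17. n9.ok = 2  [terminal]
18. n10.cnt = "nu"  ["nu"]
19. n10.val = 25  [g.ok * 2 + 21]
20. n11.tag = 18  [terminal]
21. n12.acc = "ru"  [terminal]
22. n13.off = -9  [terminal]
23. n10.idx = true  [true]
24. n8.tag = "km"  ["km"]
25. n8.mk = "xz"  ["xz"]
26. n8.pre = "wk"  ["wk"]
27. n14.ok = 15  [len(B.pre) + 13]
28. n14.lab = -9  [len(B.mk) - 11]
29. n15.tag = "rx"  [terminal]
30. n14.lim = 22  [len(d.tag) + 20]
31. n14.val = -4  [len(d.tag) - 6]
32. n0.idx = false  [A.lim > 22]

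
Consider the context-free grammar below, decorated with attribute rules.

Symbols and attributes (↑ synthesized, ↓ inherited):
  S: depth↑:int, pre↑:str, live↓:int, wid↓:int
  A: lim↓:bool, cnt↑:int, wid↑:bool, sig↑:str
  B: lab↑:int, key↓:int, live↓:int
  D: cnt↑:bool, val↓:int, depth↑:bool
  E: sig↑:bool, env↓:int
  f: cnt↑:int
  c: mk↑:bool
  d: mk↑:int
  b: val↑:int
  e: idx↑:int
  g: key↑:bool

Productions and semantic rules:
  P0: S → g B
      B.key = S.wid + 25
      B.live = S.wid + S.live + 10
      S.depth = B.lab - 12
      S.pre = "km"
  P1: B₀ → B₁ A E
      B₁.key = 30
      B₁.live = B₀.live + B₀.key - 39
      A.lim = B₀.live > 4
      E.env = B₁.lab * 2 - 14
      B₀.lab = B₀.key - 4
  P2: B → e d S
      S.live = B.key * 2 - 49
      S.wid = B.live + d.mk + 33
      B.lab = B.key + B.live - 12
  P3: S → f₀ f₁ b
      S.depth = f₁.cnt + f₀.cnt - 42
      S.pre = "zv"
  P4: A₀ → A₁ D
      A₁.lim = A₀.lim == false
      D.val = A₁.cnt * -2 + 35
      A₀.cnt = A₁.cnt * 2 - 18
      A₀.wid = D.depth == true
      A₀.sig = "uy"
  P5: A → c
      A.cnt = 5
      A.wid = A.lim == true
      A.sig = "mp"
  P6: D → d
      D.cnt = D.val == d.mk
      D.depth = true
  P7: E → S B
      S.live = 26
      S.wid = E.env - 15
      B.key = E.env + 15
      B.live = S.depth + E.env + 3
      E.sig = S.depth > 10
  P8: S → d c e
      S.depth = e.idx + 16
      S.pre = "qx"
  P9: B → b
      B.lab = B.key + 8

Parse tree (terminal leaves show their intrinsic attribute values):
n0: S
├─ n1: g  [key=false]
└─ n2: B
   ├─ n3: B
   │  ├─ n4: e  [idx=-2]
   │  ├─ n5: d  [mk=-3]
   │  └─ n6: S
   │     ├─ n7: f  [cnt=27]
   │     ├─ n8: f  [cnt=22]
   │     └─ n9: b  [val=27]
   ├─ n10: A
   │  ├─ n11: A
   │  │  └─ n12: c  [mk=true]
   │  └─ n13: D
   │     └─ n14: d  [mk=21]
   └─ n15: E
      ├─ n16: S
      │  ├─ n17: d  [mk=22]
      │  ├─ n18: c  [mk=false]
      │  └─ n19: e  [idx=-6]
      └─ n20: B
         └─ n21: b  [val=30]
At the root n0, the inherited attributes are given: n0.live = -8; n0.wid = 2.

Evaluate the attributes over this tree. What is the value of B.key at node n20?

1. n0.live = -8  [given at root]
2. n0.wid = 2  [given at root]
3. n1.key = false  [terminal]
4. n2.key = 27  [S.wid + 25]
5. n2.live = 4  [S.wid + S.live + 10]
6. n3.key = 30  [30]
7. n3.live = -8  [B₀.live + B₀.key - 39]
8. n4.idx = -2  [terminal]
9. n5.mk = -3  [terminal]
10. n6.live = 11  [B.key * 2 - 49]
11. n6.wid = 22  [B.live + d.mk + 33]
12. n7.cnt = 27  [terminal]
13. n8.cnt = 22  [terminal]
14. n9.val = 27  [terminal]
15. n6.depth = 7  [f₁.cnt + f₀.cnt - 42]
16. n6.pre = "zv"  ["zv"]
17. n3.lab = 10  [B.key + B.live - 12]
18. n10.lim = false  [B₀.live > 4]
19. n11.lim = true  [A₀.lim == false]
20. n12.mk = true  [terminal]
21. n11.cnt = 5  [5]
22. n11.wid = true  [A.lim == true]
23. n11.sig = "mp"  ["mp"]
24. n13.val = 25  [A₁.cnt * -2 + 35]
25. n14.mk = 21  [terminal]
26. n13.cnt = false  [D.val == d.mk]
27. n13.depth = true  [true]
28. n10.cnt = -8  [A₁.cnt * 2 - 18]
29. n10.wid = true  [D.depth == true]
30. n10.sig = "uy"  ["uy"]
31. n15.env = 6  [B₁.lab * 2 - 14]
32. n16.live = 26  [26]
33. n16.wid = -9  [E.env - 15]
34. n17.mk = 22  [terminal]
35. n18.mk = false  [terminal]
36. n19.idx = -6  [terminal]
37. n16.depth = 10  [e.idx + 16]
38. n16.pre = "qx"  ["qx"]
39. n20.key = 21  [E.env + 15]
40. n20.live = 19  [S.depth + E.env + 3]
41. n21.val = 30  [terminal]
42. n20.lab = 29  [B.key + 8]
43. n15.sig = false  [S.depth > 10]
44. n2.lab = 23  [B₀.key - 4]
45. n0.depth = 11  [B.lab - 12]
46. n0.pre = "km"  ["km"]

21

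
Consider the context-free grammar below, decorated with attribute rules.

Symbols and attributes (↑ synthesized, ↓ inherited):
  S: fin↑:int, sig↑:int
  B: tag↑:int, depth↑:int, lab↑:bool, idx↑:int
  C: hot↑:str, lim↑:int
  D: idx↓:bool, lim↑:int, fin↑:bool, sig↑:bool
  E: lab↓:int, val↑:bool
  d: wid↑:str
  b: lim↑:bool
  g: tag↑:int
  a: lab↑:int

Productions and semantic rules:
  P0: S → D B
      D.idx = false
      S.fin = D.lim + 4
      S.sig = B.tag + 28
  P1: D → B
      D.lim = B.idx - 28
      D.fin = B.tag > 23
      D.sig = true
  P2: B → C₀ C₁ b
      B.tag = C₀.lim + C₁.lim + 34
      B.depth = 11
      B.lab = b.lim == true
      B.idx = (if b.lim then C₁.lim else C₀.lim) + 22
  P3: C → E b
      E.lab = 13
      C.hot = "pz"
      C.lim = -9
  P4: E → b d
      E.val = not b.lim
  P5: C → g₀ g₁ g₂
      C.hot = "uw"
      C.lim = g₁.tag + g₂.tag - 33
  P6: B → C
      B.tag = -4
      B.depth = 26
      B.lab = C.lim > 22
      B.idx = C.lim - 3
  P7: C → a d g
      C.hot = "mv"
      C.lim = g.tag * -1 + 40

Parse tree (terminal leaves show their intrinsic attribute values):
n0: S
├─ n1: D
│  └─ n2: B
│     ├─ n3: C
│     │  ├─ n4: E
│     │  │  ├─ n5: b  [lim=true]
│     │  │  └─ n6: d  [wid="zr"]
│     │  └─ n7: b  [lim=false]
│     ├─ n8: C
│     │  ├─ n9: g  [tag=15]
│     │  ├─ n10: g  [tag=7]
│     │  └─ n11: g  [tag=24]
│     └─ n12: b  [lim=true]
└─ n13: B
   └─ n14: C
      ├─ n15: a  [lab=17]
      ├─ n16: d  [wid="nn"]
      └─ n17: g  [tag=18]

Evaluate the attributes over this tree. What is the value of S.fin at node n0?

-4

1. n1.idx = false  [false]
2. n4.lab = 13  [13]
3. n5.lim = true  [terminal]
4. n6.wid = "zr"  [terminal]
5. n4.val = false  [not b.lim]
6. n7.lim = false  [terminal]
7. n3.hot = "pz"  ["pz"]
8. n3.lim = -9  [-9]
9. n9.tag = 15  [terminal]
10. n10.tag = 7  [terminal]
11. n11.tag = 24  [terminal]
12. n8.hot = "uw"  ["uw"]
13. n8.lim = -2  [g₁.tag + g₂.tag - 33]
14. n12.lim = true  [terminal]
15. n2.tag = 23  [C₀.lim + C₁.lim + 34]
16. n2.depth = 11  [11]
17. n2.lab = true  [b.lim == true]
18. n2.idx = 20  [(if b.lim then C₁.lim else C₀.lim) + 22]
19. n1.lim = -8  [B.idx - 28]
20. n1.fin = false  [B.tag > 23]
21. n1.sig = true  [true]
22. n15.lab = 17  [terminal]
23. n16.wid = "nn"  [terminal]
24. n17.tag = 18  [terminal]
25. n14.hot = "mv"  ["mv"]
26. n14.lim = 22  [g.tag * -1 + 40]
27. n13.tag = -4  [-4]
28. n13.depth = 26  [26]
29. n13.lab = false  [C.lim > 22]
30. n13.idx = 19  [C.lim - 3]
31. n0.fin = -4  [D.lim + 4]
32. n0.sig = 24  [B.tag + 28]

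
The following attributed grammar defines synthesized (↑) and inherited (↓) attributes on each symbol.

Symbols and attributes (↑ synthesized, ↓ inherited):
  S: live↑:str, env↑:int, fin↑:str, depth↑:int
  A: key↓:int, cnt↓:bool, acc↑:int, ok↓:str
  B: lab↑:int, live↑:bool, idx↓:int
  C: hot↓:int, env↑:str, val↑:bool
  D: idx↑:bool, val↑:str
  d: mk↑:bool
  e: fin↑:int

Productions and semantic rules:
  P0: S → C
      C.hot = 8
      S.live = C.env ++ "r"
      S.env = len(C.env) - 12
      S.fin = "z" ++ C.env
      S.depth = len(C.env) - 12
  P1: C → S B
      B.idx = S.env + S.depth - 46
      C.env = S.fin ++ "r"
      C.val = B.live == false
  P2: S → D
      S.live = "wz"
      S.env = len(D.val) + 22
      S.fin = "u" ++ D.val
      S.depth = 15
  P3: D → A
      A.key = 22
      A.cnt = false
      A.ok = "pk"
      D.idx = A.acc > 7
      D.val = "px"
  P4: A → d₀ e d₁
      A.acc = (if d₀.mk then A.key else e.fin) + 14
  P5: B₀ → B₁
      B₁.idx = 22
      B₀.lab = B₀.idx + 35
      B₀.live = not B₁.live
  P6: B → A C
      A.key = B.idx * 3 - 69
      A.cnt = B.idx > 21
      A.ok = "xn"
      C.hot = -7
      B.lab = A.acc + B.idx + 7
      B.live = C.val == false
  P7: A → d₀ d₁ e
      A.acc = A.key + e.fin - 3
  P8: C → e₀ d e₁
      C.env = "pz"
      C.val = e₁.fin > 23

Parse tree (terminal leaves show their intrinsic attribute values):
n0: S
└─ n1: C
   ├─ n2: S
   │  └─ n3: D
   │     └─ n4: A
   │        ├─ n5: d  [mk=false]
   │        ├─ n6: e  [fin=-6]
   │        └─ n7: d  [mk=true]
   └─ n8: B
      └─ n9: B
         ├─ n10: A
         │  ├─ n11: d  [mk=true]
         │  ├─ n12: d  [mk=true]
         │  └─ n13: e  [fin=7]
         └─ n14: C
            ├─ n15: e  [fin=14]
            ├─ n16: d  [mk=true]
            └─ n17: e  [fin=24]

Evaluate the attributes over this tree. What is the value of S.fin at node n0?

1. n1.hot = 8  [8]
2. n4.key = 22  [22]
3. n4.cnt = false  [false]
4. n4.ok = "pk"  ["pk"]
5. n5.mk = false  [terminal]
6. n6.fin = -6  [terminal]
7. n7.mk = true  [terminal]
8. n4.acc = 8  [(if d₀.mk then A.key else e.fin) + 14]
9. n3.idx = true  [A.acc > 7]
10. n3.val = "px"  ["px"]
11. n2.live = "wz"  ["wz"]
12. n2.env = 24  [len(D.val) + 22]
13. n2.fin = "upx"  ["u" ++ D.val]
14. n2.depth = 15  [15]
15. n8.idx = -7  [S.env + S.depth - 46]
16. n9.idx = 22  [22]
17. n10.key = -3  [B.idx * 3 - 69]
18. n10.cnt = true  [B.idx > 21]
19. n10.ok = "xn"  ["xn"]
20. n11.mk = true  [terminal]
21. n12.mk = true  [terminal]
22. n13.fin = 7  [terminal]
23. n10.acc = 1  [A.key + e.fin - 3]
24. n14.hot = -7  [-7]
25. n15.fin = 14  [terminal]
26. n16.mk = true  [terminal]
27. n17.fin = 24  [terminal]
28. n14.env = "pz"  ["pz"]
29. n14.val = true  [e₁.fin > 23]
30. n9.lab = 30  [A.acc + B.idx + 7]
31. n9.live = false  [C.val == false]
32. n8.lab = 28  [B₀.idx + 35]
33. n8.live = true  [not B₁.live]
34. n1.env = "upxr"  [S.fin ++ "r"]
35. n1.val = false  [B.live == false]
36. n0.live = "upxrr"  [C.env ++ "r"]
37. n0.env = -8  [len(C.env) - 12]
38. n0.fin = "zupxr"  ["z" ++ C.env]
39. n0.depth = -8  [len(C.env) - 12]

"zupxr"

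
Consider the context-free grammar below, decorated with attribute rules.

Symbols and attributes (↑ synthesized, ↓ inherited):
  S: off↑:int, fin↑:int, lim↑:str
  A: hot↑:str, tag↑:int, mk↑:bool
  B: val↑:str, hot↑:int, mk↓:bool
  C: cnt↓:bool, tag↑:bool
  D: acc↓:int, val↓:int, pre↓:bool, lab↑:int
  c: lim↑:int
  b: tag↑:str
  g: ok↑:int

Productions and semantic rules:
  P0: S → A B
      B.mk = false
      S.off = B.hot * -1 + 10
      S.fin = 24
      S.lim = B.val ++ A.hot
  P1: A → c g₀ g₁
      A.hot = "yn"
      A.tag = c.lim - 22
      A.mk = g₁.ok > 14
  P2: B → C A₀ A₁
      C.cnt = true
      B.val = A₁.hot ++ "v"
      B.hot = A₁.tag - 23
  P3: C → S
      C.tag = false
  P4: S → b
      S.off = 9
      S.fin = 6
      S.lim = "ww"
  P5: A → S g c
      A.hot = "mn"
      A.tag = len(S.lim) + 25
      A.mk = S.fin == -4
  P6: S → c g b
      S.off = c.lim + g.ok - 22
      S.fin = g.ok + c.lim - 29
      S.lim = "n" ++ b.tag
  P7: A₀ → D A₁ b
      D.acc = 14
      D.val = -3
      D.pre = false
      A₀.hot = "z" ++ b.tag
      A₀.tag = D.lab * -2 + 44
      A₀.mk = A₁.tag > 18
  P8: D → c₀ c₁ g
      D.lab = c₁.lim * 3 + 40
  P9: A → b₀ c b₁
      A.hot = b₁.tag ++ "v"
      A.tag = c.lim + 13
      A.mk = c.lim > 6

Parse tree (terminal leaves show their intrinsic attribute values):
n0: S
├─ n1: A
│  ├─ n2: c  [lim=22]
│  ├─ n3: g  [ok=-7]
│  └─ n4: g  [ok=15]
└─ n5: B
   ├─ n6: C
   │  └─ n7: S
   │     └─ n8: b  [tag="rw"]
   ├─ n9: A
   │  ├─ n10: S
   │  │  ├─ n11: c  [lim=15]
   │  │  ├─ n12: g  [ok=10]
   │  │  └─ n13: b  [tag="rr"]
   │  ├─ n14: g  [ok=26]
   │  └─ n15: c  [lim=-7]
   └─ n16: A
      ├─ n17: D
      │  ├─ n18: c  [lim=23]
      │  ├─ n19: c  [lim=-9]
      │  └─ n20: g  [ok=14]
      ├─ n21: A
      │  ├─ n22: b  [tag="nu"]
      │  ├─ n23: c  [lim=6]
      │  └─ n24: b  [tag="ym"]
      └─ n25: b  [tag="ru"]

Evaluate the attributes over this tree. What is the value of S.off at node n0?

15

1. n2.lim = 22  [terminal]
2. n3.ok = -7  [terminal]
3. n4.ok = 15  [terminal]
4. n1.hot = "yn"  ["yn"]
5. n1.tag = 0  [c.lim - 22]
6. n1.mk = true  [g₁.ok > 14]
7. n5.mk = false  [false]
8. n6.cnt = true  [true]
9. n8.tag = "rw"  [terminal]
10. n7.off = 9  [9]
11. n7.fin = 6  [6]
12. n7.lim = "ww"  ["ww"]
13. n6.tag = false  [false]
14. n11.lim = 15  [terminal]
15. n12.ok = 10  [terminal]
16. n13.tag = "rr"  [terminal]
17. n10.off = 3  [c.lim + g.ok - 22]
18. n10.fin = -4  [g.ok + c.lim - 29]
19. n10.lim = "nrr"  ["n" ++ b.tag]
20. n14.ok = 26  [terminal]
21. n15.lim = -7  [terminal]
22. n9.hot = "mn"  ["mn"]
23. n9.tag = 28  [len(S.lim) + 25]
24. n9.mk = true  [S.fin == -4]
25. n17.acc = 14  [14]
26. n17.val = -3  [-3]
27. n17.pre = false  [false]
28. n18.lim = 23  [terminal]
29. n19.lim = -9  [terminal]
30. n20.ok = 14  [terminal]
31. n17.lab = 13  [c₁.lim * 3 + 40]
32. n22.tag = "nu"  [terminal]
33. n23.lim = 6  [terminal]
34. n24.tag = "ym"  [terminal]
35. n21.hot = "ymv"  [b₁.tag ++ "v"]
36. n21.tag = 19  [c.lim + 13]
37. n21.mk = false  [c.lim > 6]
38. n25.tag = "ru"  [terminal]
39. n16.hot = "zru"  ["z" ++ b.tag]
40. n16.tag = 18  [D.lab * -2 + 44]
41. n16.mk = true  [A₁.tag > 18]
42. n5.val = "zruv"  [A₁.hot ++ "v"]
43. n5.hot = -5  [A₁.tag - 23]
44. n0.off = 15  [B.hot * -1 + 10]
45. n0.fin = 24  [24]
46. n0.lim = "zruvyn"  [B.val ++ A.hot]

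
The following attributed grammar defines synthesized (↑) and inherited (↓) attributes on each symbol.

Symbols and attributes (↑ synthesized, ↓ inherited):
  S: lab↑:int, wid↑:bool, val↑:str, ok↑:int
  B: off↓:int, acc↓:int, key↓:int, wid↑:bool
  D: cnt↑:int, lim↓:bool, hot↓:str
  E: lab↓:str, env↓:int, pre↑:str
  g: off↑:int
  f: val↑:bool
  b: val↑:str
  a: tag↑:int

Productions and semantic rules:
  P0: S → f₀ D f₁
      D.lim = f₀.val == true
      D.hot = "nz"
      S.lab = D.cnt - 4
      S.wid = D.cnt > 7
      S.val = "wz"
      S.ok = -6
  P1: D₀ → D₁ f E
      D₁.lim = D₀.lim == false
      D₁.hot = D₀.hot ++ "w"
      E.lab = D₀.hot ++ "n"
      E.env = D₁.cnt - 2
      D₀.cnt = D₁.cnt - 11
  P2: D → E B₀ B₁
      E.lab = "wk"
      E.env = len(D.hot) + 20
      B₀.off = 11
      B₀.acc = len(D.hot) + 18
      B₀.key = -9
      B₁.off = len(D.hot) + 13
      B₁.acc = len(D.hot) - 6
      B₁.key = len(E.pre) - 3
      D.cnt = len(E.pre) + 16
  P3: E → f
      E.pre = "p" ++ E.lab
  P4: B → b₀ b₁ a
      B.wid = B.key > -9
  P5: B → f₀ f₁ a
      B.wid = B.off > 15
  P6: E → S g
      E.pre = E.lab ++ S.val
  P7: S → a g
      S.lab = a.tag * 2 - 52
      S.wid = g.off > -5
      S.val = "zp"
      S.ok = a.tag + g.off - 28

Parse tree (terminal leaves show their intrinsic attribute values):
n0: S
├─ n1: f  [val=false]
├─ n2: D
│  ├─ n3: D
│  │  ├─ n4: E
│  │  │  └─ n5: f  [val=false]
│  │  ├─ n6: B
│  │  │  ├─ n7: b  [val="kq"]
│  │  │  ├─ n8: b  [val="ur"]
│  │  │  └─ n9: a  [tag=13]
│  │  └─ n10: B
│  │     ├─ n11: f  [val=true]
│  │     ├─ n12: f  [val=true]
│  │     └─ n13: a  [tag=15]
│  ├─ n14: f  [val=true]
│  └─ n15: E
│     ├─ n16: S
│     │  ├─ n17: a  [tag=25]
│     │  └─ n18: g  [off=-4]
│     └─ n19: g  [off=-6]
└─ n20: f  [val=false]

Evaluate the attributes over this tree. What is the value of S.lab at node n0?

4

1. n1.val = false  [terminal]
2. n2.lim = false  [f₀.val == true]
3. n2.hot = "nz"  ["nz"]
4. n3.lim = true  [D₀.lim == false]
5. n3.hot = "nzw"  [D₀.hot ++ "w"]
6. n4.lab = "wk"  ["wk"]
7. n4.env = 23  [len(D.hot) + 20]
8. n5.val = false  [terminal]
9. n4.pre = "pwk"  ["p" ++ E.lab]
10. n6.off = 11  [11]
11. n6.acc = 21  [len(D.hot) + 18]
12. n6.key = -9  [-9]
13. n7.val = "kq"  [terminal]
14. n8.val = "ur"  [terminal]
15. n9.tag = 13  [terminal]
16. n6.wid = false  [B.key > -9]
17. n10.off = 16  [len(D.hot) + 13]
18. n10.acc = -3  [len(D.hot) - 6]
19. n10.key = 0  [len(E.pre) - 3]
20. n11.val = true  [terminal]
21. n12.val = true  [terminal]
22. n13.tag = 15  [terminal]
23. n10.wid = true  [B.off > 15]
24. n3.cnt = 19  [len(E.pre) + 16]
25. n14.val = true  [terminal]
26. n15.lab = "nzn"  [D₀.hot ++ "n"]
27. n15.env = 17  [D₁.cnt - 2]
28. n17.tag = 25  [terminal]
29. n18.off = -4  [terminal]
30. n16.lab = -2  [a.tag * 2 - 52]
31. n16.wid = true  [g.off > -5]
32. n16.val = "zp"  ["zp"]
33. n16.ok = -7  [a.tag + g.off - 28]
34. n19.off = -6  [terminal]
35. n15.pre = "nznzp"  [E.lab ++ S.val]
36. n2.cnt = 8  [D₁.cnt - 11]
37. n20.val = false  [terminal]
38. n0.lab = 4  [D.cnt - 4]
39. n0.wid = true  [D.cnt > 7]
40. n0.val = "wz"  ["wz"]
41. n0.ok = -6  [-6]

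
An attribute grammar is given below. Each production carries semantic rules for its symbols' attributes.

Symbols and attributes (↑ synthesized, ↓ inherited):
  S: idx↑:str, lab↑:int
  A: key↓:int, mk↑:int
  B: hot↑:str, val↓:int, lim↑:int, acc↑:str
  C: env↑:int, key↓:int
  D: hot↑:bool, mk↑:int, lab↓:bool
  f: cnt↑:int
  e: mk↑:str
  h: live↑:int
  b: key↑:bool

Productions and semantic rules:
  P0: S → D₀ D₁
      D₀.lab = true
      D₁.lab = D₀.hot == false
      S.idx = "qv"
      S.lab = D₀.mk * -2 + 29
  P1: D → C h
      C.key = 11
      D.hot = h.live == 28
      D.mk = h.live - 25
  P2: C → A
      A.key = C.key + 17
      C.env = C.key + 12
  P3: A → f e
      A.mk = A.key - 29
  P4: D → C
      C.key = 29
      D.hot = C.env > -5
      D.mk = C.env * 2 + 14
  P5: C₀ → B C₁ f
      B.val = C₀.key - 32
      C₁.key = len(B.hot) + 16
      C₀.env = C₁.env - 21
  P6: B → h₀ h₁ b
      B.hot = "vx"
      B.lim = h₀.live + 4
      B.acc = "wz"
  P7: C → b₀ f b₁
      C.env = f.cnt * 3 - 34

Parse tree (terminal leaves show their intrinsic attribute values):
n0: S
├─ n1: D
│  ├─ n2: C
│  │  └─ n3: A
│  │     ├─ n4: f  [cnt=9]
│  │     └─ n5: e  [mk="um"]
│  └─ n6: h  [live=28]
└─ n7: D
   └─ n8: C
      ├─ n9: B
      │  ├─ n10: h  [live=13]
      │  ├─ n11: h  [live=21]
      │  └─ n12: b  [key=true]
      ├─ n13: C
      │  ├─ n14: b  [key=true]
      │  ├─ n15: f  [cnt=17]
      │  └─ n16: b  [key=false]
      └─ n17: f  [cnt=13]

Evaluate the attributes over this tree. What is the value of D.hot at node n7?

1. n1.lab = true  [true]
2. n2.key = 11  [11]
3. n3.key = 28  [C.key + 17]
4. n4.cnt = 9  [terminal]
5. n5.mk = "um"  [terminal]
6. n3.mk = -1  [A.key - 29]
7. n2.env = 23  [C.key + 12]
8. n6.live = 28  [terminal]
9. n1.hot = true  [h.live == 28]
10. n1.mk = 3  [h.live - 25]
11. n7.lab = false  [D₀.hot == false]
12. n8.key = 29  [29]
13. n9.val = -3  [C₀.key - 32]
14. n10.live = 13  [terminal]
15. n11.live = 21  [terminal]
16. n12.key = true  [terminal]
17. n9.hot = "vx"  ["vx"]
18. n9.lim = 17  [h₀.live + 4]
19. n9.acc = "wz"  ["wz"]
20. n13.key = 18  [len(B.hot) + 16]
21. n14.key = true  [terminal]
22. n15.cnt = 17  [terminal]
23. n16.key = false  [terminal]
24. n13.env = 17  [f.cnt * 3 - 34]
25. n17.cnt = 13  [terminal]
26. n8.env = -4  [C₁.env - 21]
27. n7.hot = true  [C.env > -5]
28. n7.mk = 6  [C.env * 2 + 14]
29. n0.idx = "qv"  ["qv"]
30. n0.lab = 23  [D₀.mk * -2 + 29]

true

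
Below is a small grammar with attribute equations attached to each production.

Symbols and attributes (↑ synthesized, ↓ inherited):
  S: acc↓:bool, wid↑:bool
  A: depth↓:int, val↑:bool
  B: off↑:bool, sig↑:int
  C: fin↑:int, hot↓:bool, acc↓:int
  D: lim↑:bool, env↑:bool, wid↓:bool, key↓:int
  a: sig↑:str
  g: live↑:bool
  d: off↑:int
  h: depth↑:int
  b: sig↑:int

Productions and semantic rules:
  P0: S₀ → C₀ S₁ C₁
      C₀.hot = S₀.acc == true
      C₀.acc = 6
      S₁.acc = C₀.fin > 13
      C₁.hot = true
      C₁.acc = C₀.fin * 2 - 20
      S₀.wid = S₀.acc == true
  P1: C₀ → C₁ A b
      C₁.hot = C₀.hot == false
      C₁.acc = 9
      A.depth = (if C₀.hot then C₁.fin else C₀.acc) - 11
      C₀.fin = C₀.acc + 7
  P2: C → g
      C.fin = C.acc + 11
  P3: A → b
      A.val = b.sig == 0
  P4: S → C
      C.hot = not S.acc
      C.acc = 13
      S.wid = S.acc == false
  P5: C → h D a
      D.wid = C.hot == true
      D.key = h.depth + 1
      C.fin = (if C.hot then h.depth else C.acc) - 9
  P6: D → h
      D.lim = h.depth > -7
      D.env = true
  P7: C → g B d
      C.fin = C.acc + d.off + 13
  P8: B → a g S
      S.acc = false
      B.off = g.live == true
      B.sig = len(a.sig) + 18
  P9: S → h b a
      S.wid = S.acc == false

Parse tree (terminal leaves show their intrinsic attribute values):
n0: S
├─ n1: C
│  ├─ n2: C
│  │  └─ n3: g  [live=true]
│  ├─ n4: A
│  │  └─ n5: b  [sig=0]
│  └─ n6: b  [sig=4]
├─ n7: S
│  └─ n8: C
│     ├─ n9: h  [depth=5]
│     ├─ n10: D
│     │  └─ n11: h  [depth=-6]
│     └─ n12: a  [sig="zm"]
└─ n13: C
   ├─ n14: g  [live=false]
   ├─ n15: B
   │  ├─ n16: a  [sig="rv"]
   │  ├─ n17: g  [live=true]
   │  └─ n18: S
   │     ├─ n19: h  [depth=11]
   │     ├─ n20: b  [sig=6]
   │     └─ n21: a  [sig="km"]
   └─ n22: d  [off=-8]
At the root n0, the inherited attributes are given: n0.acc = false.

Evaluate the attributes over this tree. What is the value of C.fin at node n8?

-4

1. n0.acc = false  [given at root]
2. n1.hot = false  [S₀.acc == true]
3. n1.acc = 6  [6]
4. n2.hot = true  [C₀.hot == false]
5. n2.acc = 9  [9]
6. n3.live = true  [terminal]
7. n2.fin = 20  [C.acc + 11]
8. n4.depth = -5  [(if C₀.hot then C₁.fin else C₀.acc) - 11]
9. n5.sig = 0  [terminal]
10. n4.val = true  [b.sig == 0]
11. n6.sig = 4  [terminal]
12. n1.fin = 13  [C₀.acc + 7]
13. n7.acc = false  [C₀.fin > 13]
14. n8.hot = true  [not S.acc]
15. n8.acc = 13  [13]
16. n9.depth = 5  [terminal]
17. n10.wid = true  [C.hot == true]
18. n10.key = 6  [h.depth + 1]
19. n11.depth = -6  [terminal]
20. n10.lim = true  [h.depth > -7]
21. n10.env = true  [true]
22. n12.sig = "zm"  [terminal]
23. n8.fin = -4  [(if C.hot then h.depth else C.acc) - 9]
24. n7.wid = true  [S.acc == false]
25. n13.hot = true  [true]
26. n13.acc = 6  [C₀.fin * 2 - 20]
27. n14.live = false  [terminal]
28. n16.sig = "rv"  [terminal]
29. n17.live = true  [terminal]
30. n18.acc = false  [false]
31. n19.depth = 11  [terminal]
32. n20.sig = 6  [terminal]
33. n21.sig = "km"  [terminal]
34. n18.wid = true  [S.acc == false]
35. n15.off = true  [g.live == true]
36. n15.sig = 20  [len(a.sig) + 18]
37. n22.off = -8  [terminal]
38. n13.fin = 11  [C.acc + d.off + 13]
39. n0.wid = false  [S₀.acc == true]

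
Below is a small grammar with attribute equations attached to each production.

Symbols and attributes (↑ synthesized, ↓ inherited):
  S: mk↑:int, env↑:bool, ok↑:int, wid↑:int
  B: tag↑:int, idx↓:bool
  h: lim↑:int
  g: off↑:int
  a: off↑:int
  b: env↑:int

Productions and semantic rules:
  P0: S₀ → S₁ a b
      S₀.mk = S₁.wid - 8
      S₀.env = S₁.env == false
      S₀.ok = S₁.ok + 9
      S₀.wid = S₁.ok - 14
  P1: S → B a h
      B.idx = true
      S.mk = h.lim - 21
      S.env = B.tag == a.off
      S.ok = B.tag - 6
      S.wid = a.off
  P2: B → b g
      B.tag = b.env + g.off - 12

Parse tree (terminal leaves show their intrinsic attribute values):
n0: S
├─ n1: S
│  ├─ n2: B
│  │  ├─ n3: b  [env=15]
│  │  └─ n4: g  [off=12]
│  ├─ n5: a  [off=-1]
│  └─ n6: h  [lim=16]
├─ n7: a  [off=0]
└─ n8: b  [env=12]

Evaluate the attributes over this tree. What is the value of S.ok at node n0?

1. n2.idx = true  [true]
2. n3.env = 15  [terminal]
3. n4.off = 12  [terminal]
4. n2.tag = 15  [b.env + g.off - 12]
5. n5.off = -1  [terminal]
6. n6.lim = 16  [terminal]
7. n1.mk = -5  [h.lim - 21]
8. n1.env = false  [B.tag == a.off]
9. n1.ok = 9  [B.tag - 6]
10. n1.wid = -1  [a.off]
11. n7.off = 0  [terminal]
12. n8.env = 12  [terminal]
13. n0.mk = -9  [S₁.wid - 8]
14. n0.env = true  [S₁.env == false]
15. n0.ok = 18  [S₁.ok + 9]
16. n0.wid = -5  [S₁.ok - 14]

18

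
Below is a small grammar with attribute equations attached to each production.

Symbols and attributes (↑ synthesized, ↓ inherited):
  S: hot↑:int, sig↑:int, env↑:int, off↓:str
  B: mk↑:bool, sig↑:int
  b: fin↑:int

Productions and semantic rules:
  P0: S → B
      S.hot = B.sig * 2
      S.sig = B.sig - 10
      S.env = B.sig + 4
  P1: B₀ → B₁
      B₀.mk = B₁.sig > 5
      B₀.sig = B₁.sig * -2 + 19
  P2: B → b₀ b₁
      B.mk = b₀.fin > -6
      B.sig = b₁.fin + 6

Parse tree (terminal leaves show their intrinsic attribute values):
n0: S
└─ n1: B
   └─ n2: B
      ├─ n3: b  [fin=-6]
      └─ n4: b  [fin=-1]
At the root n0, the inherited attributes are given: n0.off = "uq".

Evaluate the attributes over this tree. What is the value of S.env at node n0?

13

1. n0.off = "uq"  [given at root]
2. n3.fin = -6  [terminal]
3. n4.fin = -1  [terminal]
4. n2.mk = false  [b₀.fin > -6]
5. n2.sig = 5  [b₁.fin + 6]
6. n1.mk = false  [B₁.sig > 5]
7. n1.sig = 9  [B₁.sig * -2 + 19]
8. n0.hot = 18  [B.sig * 2]
9. n0.sig = -1  [B.sig - 10]
10. n0.env = 13  [B.sig + 4]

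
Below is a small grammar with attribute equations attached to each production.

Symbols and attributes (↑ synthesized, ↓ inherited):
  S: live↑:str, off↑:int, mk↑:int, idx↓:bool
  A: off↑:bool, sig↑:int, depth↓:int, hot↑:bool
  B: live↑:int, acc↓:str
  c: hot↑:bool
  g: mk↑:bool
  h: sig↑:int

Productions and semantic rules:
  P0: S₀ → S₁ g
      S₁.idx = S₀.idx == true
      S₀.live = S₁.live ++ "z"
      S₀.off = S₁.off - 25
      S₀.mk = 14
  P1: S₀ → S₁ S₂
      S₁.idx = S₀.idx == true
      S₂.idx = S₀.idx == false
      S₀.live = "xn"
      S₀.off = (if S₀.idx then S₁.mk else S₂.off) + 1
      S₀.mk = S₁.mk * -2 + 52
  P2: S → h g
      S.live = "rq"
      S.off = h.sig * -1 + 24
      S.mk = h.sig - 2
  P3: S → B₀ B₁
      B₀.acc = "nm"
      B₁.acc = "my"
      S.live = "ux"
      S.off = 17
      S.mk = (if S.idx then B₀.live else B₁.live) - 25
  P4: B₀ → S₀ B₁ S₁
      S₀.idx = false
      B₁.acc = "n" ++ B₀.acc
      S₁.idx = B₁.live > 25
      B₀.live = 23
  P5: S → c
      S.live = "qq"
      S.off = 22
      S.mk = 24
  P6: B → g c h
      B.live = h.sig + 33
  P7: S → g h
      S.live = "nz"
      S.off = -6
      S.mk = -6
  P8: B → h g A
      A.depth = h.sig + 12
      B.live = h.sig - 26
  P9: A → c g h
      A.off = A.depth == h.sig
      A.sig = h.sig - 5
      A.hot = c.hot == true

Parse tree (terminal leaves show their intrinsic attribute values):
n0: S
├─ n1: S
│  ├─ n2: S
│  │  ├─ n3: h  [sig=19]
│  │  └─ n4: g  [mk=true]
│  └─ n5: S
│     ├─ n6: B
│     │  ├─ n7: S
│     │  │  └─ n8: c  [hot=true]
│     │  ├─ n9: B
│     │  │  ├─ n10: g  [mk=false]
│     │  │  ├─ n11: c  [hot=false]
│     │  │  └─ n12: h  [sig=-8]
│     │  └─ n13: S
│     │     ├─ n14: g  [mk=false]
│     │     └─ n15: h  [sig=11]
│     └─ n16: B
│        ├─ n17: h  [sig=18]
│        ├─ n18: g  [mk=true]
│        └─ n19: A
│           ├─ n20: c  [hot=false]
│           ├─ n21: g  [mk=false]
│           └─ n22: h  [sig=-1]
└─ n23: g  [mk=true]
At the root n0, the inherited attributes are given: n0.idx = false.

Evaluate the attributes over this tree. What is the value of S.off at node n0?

1. n0.idx = false  [given at root]
2. n1.idx = false  [S₀.idx == true]
3. n2.idx = false  [S₀.idx == true]
4. n3.sig = 19  [terminal]
5. n4.mk = true  [terminal]
6. n2.live = "rq"  ["rq"]
7. n2.off = 5  [h.sig * -1 + 24]
8. n2.mk = 17  [h.sig - 2]
9. n5.idx = true  [S₀.idx == false]
10. n6.acc = "nm"  ["nm"]
11. n7.idx = false  [false]
12. n8.hot = true  [terminal]
13. n7.live = "qq"  ["qq"]
14. n7.off = 22  [22]
15. n7.mk = 24  [24]
16. n9.acc = "nnm"  ["n" ++ B₀.acc]
17. n10.mk = false  [terminal]
18. n11.hot = false  [terminal]
19. n12.sig = -8  [terminal]
20. n9.live = 25  [h.sig + 33]
21. n13.idx = false  [B₁.live > 25]
22. n14.mk = false  [terminal]
23. n15.sig = 11  [terminal]
24. n13.live = "nz"  ["nz"]
25. n13.off = -6  [-6]
26. n13.mk = -6  [-6]
27. n6.live = 23  [23]
28. n16.acc = "my"  ["my"]
29. n17.sig = 18  [terminal]
30. n18.mk = true  [terminal]
31. n19.depth = 30  [h.sig + 12]
32. n20.hot = false  [terminal]
33. n21.mk = false  [terminal]
34. n22.sig = -1  [terminal]
35. n19.off = false  [A.depth == h.sig]
36. n19.sig = -6  [h.sig - 5]
37. n19.hot = false  [c.hot == true]
38. n16.live = -8  [h.sig - 26]
39. n5.live = "ux"  ["ux"]
40. n5.off = 17  [17]
41. n5.mk = -2  [(if S.idx then B₀.live else B₁.live) - 25]
42. n1.live = "xn"  ["xn"]
43. n1.off = 18  [(if S₀.idx then S₁.mk else S₂.off) + 1]
44. n1.mk = 18  [S₁.mk * -2 + 52]
45. n23.mk = true  [terminal]
46. n0.live = "xnz"  [S₁.live ++ "z"]
47. n0.off = -7  [S₁.off - 25]
48. n0.mk = 14  [14]

-7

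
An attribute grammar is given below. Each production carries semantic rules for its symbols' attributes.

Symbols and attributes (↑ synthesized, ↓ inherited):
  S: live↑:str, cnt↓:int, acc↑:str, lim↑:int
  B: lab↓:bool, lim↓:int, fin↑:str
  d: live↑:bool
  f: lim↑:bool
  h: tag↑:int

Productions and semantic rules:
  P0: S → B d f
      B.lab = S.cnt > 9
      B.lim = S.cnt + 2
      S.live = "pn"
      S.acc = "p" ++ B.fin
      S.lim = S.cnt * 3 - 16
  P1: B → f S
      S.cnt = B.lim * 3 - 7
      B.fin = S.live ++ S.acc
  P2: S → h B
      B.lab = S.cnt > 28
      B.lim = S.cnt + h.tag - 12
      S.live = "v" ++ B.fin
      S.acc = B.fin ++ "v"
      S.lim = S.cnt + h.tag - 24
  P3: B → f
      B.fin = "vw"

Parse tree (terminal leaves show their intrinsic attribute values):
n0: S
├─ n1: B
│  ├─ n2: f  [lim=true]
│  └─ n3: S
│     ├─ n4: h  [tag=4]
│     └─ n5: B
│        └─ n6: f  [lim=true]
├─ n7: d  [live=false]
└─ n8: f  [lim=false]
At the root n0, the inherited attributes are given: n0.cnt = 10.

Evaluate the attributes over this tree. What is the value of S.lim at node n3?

9

1. n0.cnt = 10  [given at root]
2. n1.lab = true  [S.cnt > 9]
3. n1.lim = 12  [S.cnt + 2]
4. n2.lim = true  [terminal]
5. n3.cnt = 29  [B.lim * 3 - 7]
6. n4.tag = 4  [terminal]
7. n5.lab = true  [S.cnt > 28]
8. n5.lim = 21  [S.cnt + h.tag - 12]
9. n6.lim = true  [terminal]
10. n5.fin = "vw"  ["vw"]
11. n3.live = "vvw"  ["v" ++ B.fin]
12. n3.acc = "vwv"  [B.fin ++ "v"]
13. n3.lim = 9  [S.cnt + h.tag - 24]
14. n1.fin = "vvwvwv"  [S.live ++ S.acc]
15. n7.live = false  [terminal]
16. n8.lim = false  [terminal]
17. n0.live = "pn"  ["pn"]
18. n0.acc = "pvvwvwv"  ["p" ++ B.fin]
19. n0.lim = 14  [S.cnt * 3 - 16]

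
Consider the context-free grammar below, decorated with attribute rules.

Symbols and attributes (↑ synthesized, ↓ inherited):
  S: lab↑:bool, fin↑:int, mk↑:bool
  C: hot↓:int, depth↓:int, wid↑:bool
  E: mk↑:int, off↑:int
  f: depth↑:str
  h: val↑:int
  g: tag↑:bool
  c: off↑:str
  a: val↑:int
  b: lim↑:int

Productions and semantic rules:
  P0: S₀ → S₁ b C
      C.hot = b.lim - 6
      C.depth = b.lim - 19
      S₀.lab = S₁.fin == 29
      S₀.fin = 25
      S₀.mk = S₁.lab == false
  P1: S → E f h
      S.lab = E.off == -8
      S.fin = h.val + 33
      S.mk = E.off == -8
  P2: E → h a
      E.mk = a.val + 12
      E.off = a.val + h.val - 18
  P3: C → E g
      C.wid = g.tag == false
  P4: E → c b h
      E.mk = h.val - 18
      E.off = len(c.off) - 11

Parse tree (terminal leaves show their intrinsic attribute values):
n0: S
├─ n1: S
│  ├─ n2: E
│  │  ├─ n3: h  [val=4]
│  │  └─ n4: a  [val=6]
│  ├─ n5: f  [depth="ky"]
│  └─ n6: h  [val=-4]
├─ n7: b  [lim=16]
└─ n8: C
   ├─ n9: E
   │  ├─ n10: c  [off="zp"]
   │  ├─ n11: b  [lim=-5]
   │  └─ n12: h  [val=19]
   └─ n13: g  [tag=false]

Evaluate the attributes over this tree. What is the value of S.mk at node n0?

false

1. n3.val = 4  [terminal]
2. n4.val = 6  [terminal]
3. n2.mk = 18  [a.val + 12]
4. n2.off = -8  [a.val + h.val - 18]
5. n5.depth = "ky"  [terminal]
6. n6.val = -4  [terminal]
7. n1.lab = true  [E.off == -8]
8. n1.fin = 29  [h.val + 33]
9. n1.mk = true  [E.off == -8]
10. n7.lim = 16  [terminal]
11. n8.hot = 10  [b.lim - 6]
12. n8.depth = -3  [b.lim - 19]
13. n10.off = "zp"  [terminal]
14. n11.lim = -5  [terminal]
15. n12.val = 19  [terminal]
16. n9.mk = 1  [h.val - 18]
17. n9.off = -9  [len(c.off) - 11]
18. n13.tag = false  [terminal]
19. n8.wid = true  [g.tag == false]
20. n0.lab = true  [S₁.fin == 29]
21. n0.fin = 25  [25]
22. n0.mk = false  [S₁.lab == false]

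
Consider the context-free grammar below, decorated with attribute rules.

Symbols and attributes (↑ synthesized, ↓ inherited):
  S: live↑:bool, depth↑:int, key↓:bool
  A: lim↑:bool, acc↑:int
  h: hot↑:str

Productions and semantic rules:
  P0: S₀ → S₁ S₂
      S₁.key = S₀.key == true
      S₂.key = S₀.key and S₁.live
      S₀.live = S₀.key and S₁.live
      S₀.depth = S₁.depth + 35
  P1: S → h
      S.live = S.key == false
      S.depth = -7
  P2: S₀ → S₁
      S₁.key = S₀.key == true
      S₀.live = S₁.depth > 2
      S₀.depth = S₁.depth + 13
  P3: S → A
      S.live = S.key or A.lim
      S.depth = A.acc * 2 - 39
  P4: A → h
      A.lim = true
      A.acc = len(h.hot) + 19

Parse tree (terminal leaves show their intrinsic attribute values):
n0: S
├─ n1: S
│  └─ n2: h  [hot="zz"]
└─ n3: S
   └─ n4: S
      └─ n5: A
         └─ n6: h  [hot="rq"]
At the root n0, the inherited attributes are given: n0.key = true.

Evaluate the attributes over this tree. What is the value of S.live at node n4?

1. n0.key = true  [given at root]
2. n1.key = true  [S₀.key == true]
3. n2.hot = "zz"  [terminal]
4. n1.live = false  [S.key == false]
5. n1.depth = -7  [-7]
6. n3.key = false  [S₀.key and S₁.live]
7. n4.key = false  [S₀.key == true]
8. n6.hot = "rq"  [terminal]
9. n5.lim = true  [true]
10. n5.acc = 21  [len(h.hot) + 19]
11. n4.live = true  [S.key or A.lim]
12. n4.depth = 3  [A.acc * 2 - 39]
13. n3.live = true  [S₁.depth > 2]
14. n3.depth = 16  [S₁.depth + 13]
15. n0.live = false  [S₀.key and S₁.live]
16. n0.depth = 28  [S₁.depth + 35]

true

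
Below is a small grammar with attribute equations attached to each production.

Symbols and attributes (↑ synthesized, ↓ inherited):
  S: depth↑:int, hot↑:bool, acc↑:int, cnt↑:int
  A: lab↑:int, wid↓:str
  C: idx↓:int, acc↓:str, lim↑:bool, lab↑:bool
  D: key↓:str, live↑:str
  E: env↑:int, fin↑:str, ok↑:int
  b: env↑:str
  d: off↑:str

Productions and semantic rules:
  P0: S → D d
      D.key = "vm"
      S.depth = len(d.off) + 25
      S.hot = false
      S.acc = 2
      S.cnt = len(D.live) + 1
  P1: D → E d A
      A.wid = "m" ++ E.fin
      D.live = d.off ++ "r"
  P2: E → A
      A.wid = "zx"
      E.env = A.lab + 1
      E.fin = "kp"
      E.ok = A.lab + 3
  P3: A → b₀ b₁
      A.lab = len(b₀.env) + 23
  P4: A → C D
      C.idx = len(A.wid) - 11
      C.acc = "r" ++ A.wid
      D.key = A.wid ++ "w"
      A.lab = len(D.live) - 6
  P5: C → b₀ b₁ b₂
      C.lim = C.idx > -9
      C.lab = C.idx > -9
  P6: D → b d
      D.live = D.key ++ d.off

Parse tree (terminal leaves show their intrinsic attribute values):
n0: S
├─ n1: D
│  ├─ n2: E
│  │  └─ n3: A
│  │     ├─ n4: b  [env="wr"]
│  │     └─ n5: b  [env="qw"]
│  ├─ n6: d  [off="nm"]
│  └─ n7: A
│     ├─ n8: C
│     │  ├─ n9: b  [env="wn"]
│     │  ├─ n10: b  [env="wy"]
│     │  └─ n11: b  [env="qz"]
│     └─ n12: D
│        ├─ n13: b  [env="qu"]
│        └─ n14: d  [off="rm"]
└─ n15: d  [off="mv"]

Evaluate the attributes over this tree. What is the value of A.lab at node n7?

0

1. n1.key = "vm"  ["vm"]
2. n3.wid = "zx"  ["zx"]
3. n4.env = "wr"  [terminal]
4. n5.env = "qw"  [terminal]
5. n3.lab = 25  [len(b₀.env) + 23]
6. n2.env = 26  [A.lab + 1]
7. n2.fin = "kp"  ["kp"]
8. n2.ok = 28  [A.lab + 3]
9. n6.off = "nm"  [terminal]
10. n7.wid = "mkp"  ["m" ++ E.fin]
11. n8.idx = -8  [len(A.wid) - 11]
12. n8.acc = "rmkp"  ["r" ++ A.wid]
13. n9.env = "wn"  [terminal]
14. n10.env = "wy"  [terminal]
15. n11.env = "qz"  [terminal]
16. n8.lim = true  [C.idx > -9]
17. n8.lab = true  [C.idx > -9]
18. n12.key = "mkpw"  [A.wid ++ "w"]
19. n13.env = "qu"  [terminal]
20. n14.off = "rm"  [terminal]
21. n12.live = "mkpwrm"  [D.key ++ d.off]
22. n7.lab = 0  [len(D.live) - 6]
23. n1.live = "nmr"  [d.off ++ "r"]
24. n15.off = "mv"  [terminal]
25. n0.depth = 27  [len(d.off) + 25]
26. n0.hot = false  [false]
27. n0.acc = 2  [2]
28. n0.cnt = 4  [len(D.live) + 1]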